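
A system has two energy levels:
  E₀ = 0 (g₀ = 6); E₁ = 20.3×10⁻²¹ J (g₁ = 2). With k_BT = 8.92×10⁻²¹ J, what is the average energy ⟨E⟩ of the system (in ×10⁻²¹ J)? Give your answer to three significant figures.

Eᵢ/kT = 0, 2.2758.
Z = Σ gᵢe^(−Eᵢ/kT) = 6·e^(−0) + 2·e^(−2.2758) = 6.0000 + 0.20543 = 6.2054.
⟨E⟩ = Σ Eᵢ gᵢe^(−Eᵢ/kT) / Z = (0·6.0000 + 20.3·0.20543) / 6.2054 = 0.672 ×10⁻²¹ J.

0.672 ×10⁻²¹ J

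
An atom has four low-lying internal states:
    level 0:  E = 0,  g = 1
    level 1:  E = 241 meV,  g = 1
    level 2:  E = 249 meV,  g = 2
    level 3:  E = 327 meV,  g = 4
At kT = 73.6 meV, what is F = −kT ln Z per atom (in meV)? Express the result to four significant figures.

Eᵢ/kT = 0, 3.27446, 3.38315, 4.44293.
Z = Σ gᵢe^(−Eᵢ/kT) = 1·e^(−0) + 1·e^(−3.27446) + 2·e^(−3.38315) + 4·e^(−4.44293) = 1.00000 + 0.0378373 + 0.0678807 + 0.0470457 = 1.15276.
F = −kT ln Z = −73.6 × ln(1.15276) = −73.6 × 0.142159 = -10.46 meV.

-10.46 meV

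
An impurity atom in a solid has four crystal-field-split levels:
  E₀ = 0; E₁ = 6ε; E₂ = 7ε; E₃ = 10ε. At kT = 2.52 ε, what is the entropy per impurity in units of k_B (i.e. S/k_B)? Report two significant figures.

Eᵢ/kT = 0, 2.381, 2.778, 3.968.
Z = Σ e^(−Eᵢ/kT) = e^(−0) + e^(−2.381) + e^(−2.778) + e^(−3.968) = 1.000 + 0.09246 + 0.06216 + 0.01891 = 1.174.
⟨E⟩ = Σ EᵢPᵢ = 1.004 ε.
S/k_B = ln Z + ⟨E⟩/kT = ln(1.174) + 1.004/2.52 = 0.1604 + 0.3984 = 0.56.

0.56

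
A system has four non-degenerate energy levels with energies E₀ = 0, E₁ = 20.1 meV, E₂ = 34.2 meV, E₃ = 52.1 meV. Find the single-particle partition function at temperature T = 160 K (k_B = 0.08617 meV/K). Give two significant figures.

Z = 1.3

k_BT = 0.08617 × 160 K = 13.79 meV.
Eᵢ/kT = 0, 1.458, 2.480, 3.778.
Z = Σ e^(−Eᵢ/kT) = e^(−0) + e^(−1.458) + e^(−2.480) + e^(−3.778) = 1.000 + 0.2327 + 0.08374 + 0.02287 = 1.339.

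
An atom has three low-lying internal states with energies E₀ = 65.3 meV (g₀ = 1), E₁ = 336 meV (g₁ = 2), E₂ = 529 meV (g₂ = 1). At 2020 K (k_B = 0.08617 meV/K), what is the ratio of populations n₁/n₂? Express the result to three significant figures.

k_BT = 0.08617 × 2020 K = 174.06 meV.
n₁/n₂ = (g₁/g₂) exp[−(E₁−E₂)/kT] = (2/1) × exp(−(-193 meV)/(174.06 meV)) = (2/1) × exp(1.1088) = 6.06.

6.06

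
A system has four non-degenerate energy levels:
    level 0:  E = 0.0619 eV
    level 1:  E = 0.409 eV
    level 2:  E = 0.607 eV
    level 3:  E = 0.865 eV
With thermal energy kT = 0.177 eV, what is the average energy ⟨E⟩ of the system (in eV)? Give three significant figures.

0.131 eV

Eᵢ/kT = 0.34972, 2.3107, 3.4294, 4.8870.
Z = Σ e^(−Eᵢ/kT) = e^(−0.34972) + e^(−2.3107) + e^(−3.4294) + e^(−4.8870) = 0.70489 + 0.099192 + 0.032406 + 0.0075440 = 0.84403.
⟨E⟩ = Σ Eᵢ e^(−Eᵢ/kT) / Z = (0.0619·0.70489 + 0.409·0.099192 + 0.607·0.032406 + 0.865·0.0075440) / 0.84403 = 0.131 eV.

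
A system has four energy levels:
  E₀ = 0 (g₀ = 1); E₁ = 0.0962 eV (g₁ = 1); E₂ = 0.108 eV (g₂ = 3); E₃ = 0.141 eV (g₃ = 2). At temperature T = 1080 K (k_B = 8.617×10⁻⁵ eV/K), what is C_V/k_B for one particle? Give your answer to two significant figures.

k_BT = 8.617×10⁻⁵ × 1080 K = 0.09306 eV.
Eᵢ/kT = 0, 1.034, 1.161, 1.515.
Z = Σ gᵢe^(−Eᵢ/kT) = 1·e^(−0) + 1·e^(−1.034) + 3·e^(−1.161) + 2·e^(−1.515) = 1.000 + 0.3556 + 0.9395 + 0.4396 = 2.735.
⟨E⟩ = 0.07227 eV, ⟨E²⟩ = 0.008405 eV².
C_V/k_B = (⟨E²⟩ − ⟨E⟩²)/(kT)² = (0.008405 − 0.005223)/0.008660 = 0.37.

0.37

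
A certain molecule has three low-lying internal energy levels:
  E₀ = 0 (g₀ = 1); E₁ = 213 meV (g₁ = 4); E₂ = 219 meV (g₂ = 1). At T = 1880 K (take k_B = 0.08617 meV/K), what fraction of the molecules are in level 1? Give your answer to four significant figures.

k_BT = 0.08617 × 1880 K = 162.000 meV.
Eᵢ/kT = 0, 1.31481, 1.35185.
Z = Σ gᵢe^(−Eᵢ/kT) = 1·e^(−0) + 4·e^(−1.31481) + 1·e^(−1.35185) = 1.00000 + 1.07410 + 0.258761 = 2.33286.
P₁ = g₁ e^(−E₁/kT) / Z = 1.07410/2.33286 = 0.4604.

0.4604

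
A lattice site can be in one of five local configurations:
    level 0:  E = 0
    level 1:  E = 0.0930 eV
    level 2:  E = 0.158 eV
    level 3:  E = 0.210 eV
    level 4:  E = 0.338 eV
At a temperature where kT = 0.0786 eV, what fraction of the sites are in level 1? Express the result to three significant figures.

0.201

Eᵢ/kT = 0, 1.1832, 2.0102, 2.6718, 4.3003.
Z = Σ e^(−Eᵢ/kT) = e^(−0) + e^(−1.1832) + e^(−2.0102) + e^(−2.6718) + e^(−4.3003) = 1.0000 + 0.30630 + 0.13396 + 0.069128 + 0.013564 = 1.5230.
P₁ = e^(−E₁/kT) / Z = 0.30630/1.5230 = 0.201.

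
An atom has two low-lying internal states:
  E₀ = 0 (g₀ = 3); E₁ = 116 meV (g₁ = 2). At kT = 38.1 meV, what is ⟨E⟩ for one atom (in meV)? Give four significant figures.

Eᵢ/kT = 0, 3.04462.
Z = Σ gᵢe^(−Eᵢ/kT) = 3·e^(−0) + 2·e^(−3.04462) = 3.00000 + 0.0952288 = 3.09523.
⟨E⟩ = Σ Eᵢ gᵢe^(−Eᵢ/kT) / Z = (0·3.00000 + 116·0.0952288) / 3.09523 = 3.569 meV.

3.569 meV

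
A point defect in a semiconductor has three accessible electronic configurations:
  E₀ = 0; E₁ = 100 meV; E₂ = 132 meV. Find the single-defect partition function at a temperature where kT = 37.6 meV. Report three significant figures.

Eᵢ/kT = 0, 2.6596, 3.5106.
Z = Σ e^(−Eᵢ/kT) = e^(−0) + e^(−2.6596) + e^(−3.5106) = 1.0000 + 0.069976 + 0.029879 = 1.0999.

Z = 1.10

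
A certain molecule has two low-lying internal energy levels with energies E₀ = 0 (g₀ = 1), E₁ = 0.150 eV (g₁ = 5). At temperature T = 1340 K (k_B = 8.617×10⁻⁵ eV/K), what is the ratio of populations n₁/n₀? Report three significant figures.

k_BT = 8.617×10⁻⁵ × 1340 K = 0.11547 eV.
n₁/n₀ = (g₁/g₀) exp[−(E₁−E₀)/kT] = (5/1) × exp(−(0.150 eV)/(0.11547 eV)) = (5/1) × exp(-1.2990) = 1.36.

1.36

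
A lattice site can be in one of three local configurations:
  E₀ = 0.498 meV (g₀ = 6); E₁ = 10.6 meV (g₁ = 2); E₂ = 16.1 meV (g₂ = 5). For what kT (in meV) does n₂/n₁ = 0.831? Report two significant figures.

n₂/n₁ = (g₂/g₁) exp[−(E₂−E₁)/kT] = 0.831.
⇒ (E₂−E₁)/kT = ln((5/2)/0.831) = ln(3.008) = 1.101.
kT = 5.5 meV / 1.101 = 5.0 meV.

5.0 meV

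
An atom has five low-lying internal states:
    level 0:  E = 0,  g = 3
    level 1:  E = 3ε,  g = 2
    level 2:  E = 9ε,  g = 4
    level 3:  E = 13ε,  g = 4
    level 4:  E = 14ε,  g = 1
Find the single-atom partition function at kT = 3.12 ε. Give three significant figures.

Eᵢ/kT = 0, 0.96154, 2.8846, 4.1667, 4.4872.
Z = Σ gᵢe^(−Eᵢ/kT) = 3·e^(−0) + 2·e^(−0.96154) + 4·e^(−2.8846) + 4·e^(−4.1667) + 1·e^(−4.4872) = 3.0000 + 0.76461 + 0.22351 + 0.062013 + 0.011252 = 4.0614.

Z = 4.06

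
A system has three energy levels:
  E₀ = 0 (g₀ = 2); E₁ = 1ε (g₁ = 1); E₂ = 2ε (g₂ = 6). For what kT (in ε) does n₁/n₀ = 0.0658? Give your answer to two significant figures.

n₁/n₀ = (g₁/g₀) exp[−(E₁−E₀)/kT] = 0.0658.
⇒ (E₁−E₀)/kT = ln((1/2)/0.0658) = ln(7.599) = 2.028.
kT = 1ε / 2.028 = 0.49 ε.

0.49 ε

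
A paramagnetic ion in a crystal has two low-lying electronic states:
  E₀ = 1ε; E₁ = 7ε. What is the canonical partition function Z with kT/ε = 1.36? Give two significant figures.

Eᵢ/kT = 0.7353, 5.147.
Z = Σ e^(−Eᵢ/kT) = e^(−0.7353) + e^(−5.147) = 0.4794 + 0.005817 = 0.4852.

Z = 0.49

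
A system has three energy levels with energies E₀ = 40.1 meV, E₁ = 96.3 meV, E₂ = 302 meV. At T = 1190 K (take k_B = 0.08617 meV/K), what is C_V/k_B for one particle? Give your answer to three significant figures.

k_BT = 0.08617 × 1190 K = 102.54 meV.
Eᵢ/kT = 0.39107, 0.93915, 2.9452.
Z = Σ e^(−Eᵢ/kT) = e^(−0.39107) + e^(−0.93915) + e^(−2.9452) = 0.67633 + 0.39096 + 0.052592 = 1.1199.
⟨E⟩ = 72.018 meV, ⟨E²⟩ = 8491.6 meV².
C_V/k_B = (⟨E²⟩ − ⟨E⟩²)/(kT)² = (8491.6 − 5186.6)/10514 = 0.314.

0.314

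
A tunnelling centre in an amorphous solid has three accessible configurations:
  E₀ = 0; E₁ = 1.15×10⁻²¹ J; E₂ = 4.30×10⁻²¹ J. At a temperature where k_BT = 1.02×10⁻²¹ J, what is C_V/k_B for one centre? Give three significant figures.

Eᵢ/kT = 0, 1.1275, 4.2157.
Z = Σ e^(−Eᵢ/kT) = e^(−0) + e^(−1.1275) + e^(−4.2157) = 1.0000 + 0.32384 + 0.014762 = 1.3386.
⟨E⟩ = 0.32563, ⟨E²⟩ = 0.52385.
C_V/k_B = (⟨E²⟩ − ⟨E⟩²)/(kT)² = (0.52385 − 0.10603)/1.0404 = 0.402.

0.402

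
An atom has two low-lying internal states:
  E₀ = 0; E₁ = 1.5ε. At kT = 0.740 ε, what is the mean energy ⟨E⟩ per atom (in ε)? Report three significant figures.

0.175 ε

Eᵢ/kT = 0, 2.0270.
Z = Σ e^(−Eᵢ/kT) = e^(−0) + e^(−2.0270) = 1.0000 + 0.13173 = 1.1317.
⟨E⟩ = Σ Eᵢ e^(−Eᵢ/kT) / Z = (0·1.0000 + 1.5·0.13173) / 1.1317 = 0.175 ε.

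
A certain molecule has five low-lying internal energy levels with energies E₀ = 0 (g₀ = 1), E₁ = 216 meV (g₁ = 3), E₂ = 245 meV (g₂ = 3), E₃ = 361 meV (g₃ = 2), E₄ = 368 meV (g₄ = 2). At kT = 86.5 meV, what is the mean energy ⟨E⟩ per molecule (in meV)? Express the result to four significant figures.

79.71 meV

Eᵢ/kT = 0, 2.49711, 2.83237, 4.17341, 4.25434.
Z = Σ gᵢe^(−Eᵢ/kT) = 1·e^(−0) + 3·e^(−2.49711) + 3·e^(−2.83237) + 2·e^(−4.17341) + 2·e^(−4.25434) = 1.00000 + 0.246968 + 0.176619 + 0.0307993 + 0.0284049 = 1.48279.
⟨E⟩ = Σ Eᵢ gᵢe^(−Eᵢ/kT) / Z = (0·1.00000 + 216·0.246968 + 245·0.176619 + 361·0.0307993 + 368·0.0284049) / 1.48279 = 79.71 meV.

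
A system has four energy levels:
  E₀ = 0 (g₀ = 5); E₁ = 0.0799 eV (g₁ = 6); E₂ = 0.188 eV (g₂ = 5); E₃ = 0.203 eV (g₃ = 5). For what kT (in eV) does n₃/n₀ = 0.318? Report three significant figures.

n₃/n₀ = (g₃/g₀) exp[−(E₃−E₀)/kT] = 0.318.
⇒ (E₃−E₀)/kT = ln((5/5)/0.318) = ln(3.1447) = 1.1457.
kT = 0.203 eV / 1.1457 = 0.177 eV.

0.177 eV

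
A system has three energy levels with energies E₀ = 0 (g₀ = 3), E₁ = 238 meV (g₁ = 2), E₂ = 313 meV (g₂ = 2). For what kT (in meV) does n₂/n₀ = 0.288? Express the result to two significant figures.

n₂/n₀ = (g₂/g₀) exp[−(E₂−E₀)/kT] = 0.288.
⇒ (E₂−E₀)/kT = ln((2/3)/0.288) = ln(2.315) = 0.8394.
kT = 313 meV / 0.8394 = 370 meV.

370 meV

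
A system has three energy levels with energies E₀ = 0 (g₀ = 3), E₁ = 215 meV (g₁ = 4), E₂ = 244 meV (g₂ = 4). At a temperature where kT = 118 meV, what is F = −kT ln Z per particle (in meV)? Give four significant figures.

-168.0 meV

Eᵢ/kT = 0, 1.82203, 2.06780.
Z = Σ gᵢe^(−Eᵢ/kT) = 3·e^(−0) + 4·e^(−1.82203) + 4·e^(−2.06780) = 3.00000 + 0.646789 + 0.505855 = 4.15264.
F = −kT ln Z = −118 × ln(4.15264) = −118 × 1.42374 = -168.0 meV.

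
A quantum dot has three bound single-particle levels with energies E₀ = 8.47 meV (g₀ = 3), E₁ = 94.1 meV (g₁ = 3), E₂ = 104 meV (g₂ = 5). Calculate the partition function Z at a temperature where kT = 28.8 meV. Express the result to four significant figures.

Z = 2.485

Eᵢ/kT = 0.294097, 3.26736, 3.61111.
Z = Σ gᵢe^(−Eᵢ/kT) = 3·e^(−0.294097) + 3·e^(−3.26736) + 5·e^(−3.61111) = 2.23561 + 0.114321 + 0.135109 = 2.48504.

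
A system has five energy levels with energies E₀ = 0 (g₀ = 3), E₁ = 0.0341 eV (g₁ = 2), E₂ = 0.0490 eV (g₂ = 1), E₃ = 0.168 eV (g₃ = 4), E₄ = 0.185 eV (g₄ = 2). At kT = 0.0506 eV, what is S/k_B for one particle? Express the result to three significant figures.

Eᵢ/kT = 0, 0.67391, 0.96838, 3.3202, 3.6561.
Z = Σ gᵢe^(−Eᵢ/kT) = 3·e^(−0) + 2·e^(−0.67391) + 1·e^(−0.96838) + 4·e^(−3.3202) + 2·e^(−3.6561) = 3.0000 + 1.0194 + 0.37970 + 0.14458 + 0.051666 = 4.5953.
⟨E⟩ = Σ EᵢPᵢ = 0.018979 eV.
S/k_B = ln Z + ⟨E⟩/kT = ln(4.5953) + 0.018979/0.0506 = 1.5250 + 0.37508 = 1.90.

1.90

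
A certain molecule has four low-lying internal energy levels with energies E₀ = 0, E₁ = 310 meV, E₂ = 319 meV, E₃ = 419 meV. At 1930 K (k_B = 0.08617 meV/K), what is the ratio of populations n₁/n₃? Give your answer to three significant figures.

1.93

k_BT = 0.08617 × 1930 K = 166.31 meV.
n₁/n₃ = exp[−(E₁−E₃)/kT] = exp(−(-109 meV)/(166.31 meV)) = exp(0.65540) = 1.93.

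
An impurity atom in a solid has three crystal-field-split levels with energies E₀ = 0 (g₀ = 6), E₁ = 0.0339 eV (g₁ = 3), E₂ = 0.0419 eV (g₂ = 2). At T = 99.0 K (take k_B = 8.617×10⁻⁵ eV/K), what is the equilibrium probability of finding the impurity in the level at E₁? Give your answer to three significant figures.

0.00929

k_BT = 8.617×10⁻⁵ × 99.0 K = 0.0085308 eV.
Eᵢ/kT = 0, 3.9738, 4.9116.
Z = Σ gᵢe^(−Eᵢ/kT) = 6·e^(−0) + 3·e^(−3.9738) + 2·e^(−4.9116) = 6.0000 + 0.056406 + 0.014721 = 6.0711.
P₁ = g₁ e^(−E₁/kT) / Z = 0.056406/6.0711 = 0.00929.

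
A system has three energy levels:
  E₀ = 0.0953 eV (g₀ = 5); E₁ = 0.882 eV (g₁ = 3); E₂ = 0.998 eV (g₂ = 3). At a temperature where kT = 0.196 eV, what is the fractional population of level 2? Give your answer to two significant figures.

0.0059

Eᵢ/kT = 0.4862, 4.500, 5.092.
Z = Σ gᵢe^(−Eᵢ/kT) = 5·e^(−0.4862) + 3·e^(−4.500) + 3·e^(−5.092) = 3.075 + 0.03333 + 0.01844 = 3.127.
P₂ = g₂ e^(−E₂/kT) / Z = 0.01844/3.127 = 0.0059.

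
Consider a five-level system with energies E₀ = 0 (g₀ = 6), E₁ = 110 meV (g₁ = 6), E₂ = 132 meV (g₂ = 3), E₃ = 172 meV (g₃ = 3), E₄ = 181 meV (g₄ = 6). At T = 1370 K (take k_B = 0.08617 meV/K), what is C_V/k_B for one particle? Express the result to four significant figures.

k_BT = 0.08617 × 1370 K = 118.053 meV.
Eᵢ/kT = 0, 0.931785, 1.11814, 1.45697, 1.53321.
Z = Σ gᵢe^(−Eᵢ/kT) = 6·e^(−0) + 6·e^(−0.931785) + 3·e^(−1.11814) + 3·e^(−1.45697) + 6·e^(−1.53321) = 6.00000 + 2.36310 + 0.980662 + 0.698823 + 1.29505 = 11.3376.
⟨E⟩ = 65.6215 meV, ⟨E²⟩ = 9594.77 meV².
C_V/k_B = (⟨E²⟩ − ⟨E⟩²)/(kT)² = (9594.77 − 4306.18)/13936.5 = 0.3795.

0.3795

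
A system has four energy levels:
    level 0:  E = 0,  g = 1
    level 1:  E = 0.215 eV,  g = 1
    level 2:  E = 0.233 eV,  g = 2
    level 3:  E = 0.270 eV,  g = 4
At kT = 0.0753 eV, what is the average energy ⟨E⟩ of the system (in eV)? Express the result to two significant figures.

0.050 eV

Eᵢ/kT = 0, 2.855, 3.094, 3.586.
Z = Σ gᵢe^(−Eᵢ/kT) = 1·e^(−0) + 1·e^(−2.855) + 2·e^(−3.094) + 4·e^(−3.586) = 1.000 + 0.05756 + 0.09064 + 0.1108 = 1.259.
⟨E⟩ = Σ Eᵢ gᵢe^(−Eᵢ/kT) / Z = (0·1.000 + 0.215·0.05756 + 0.233·0.09064 + 0.270·0.1108) / 1.259 = 0.050 eV.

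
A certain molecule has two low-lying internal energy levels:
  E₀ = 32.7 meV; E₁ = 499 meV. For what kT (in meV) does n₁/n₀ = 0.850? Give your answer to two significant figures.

2900 meV

n₁/n₀ = exp[−(E₁−E₀)/kT] = 0.850.
⇒ (E₁−E₀)/kT = ln(1/0.850) = ln(1.176) = 0.1621.
kT = 466.3 meV / 0.1621 = 2900 meV.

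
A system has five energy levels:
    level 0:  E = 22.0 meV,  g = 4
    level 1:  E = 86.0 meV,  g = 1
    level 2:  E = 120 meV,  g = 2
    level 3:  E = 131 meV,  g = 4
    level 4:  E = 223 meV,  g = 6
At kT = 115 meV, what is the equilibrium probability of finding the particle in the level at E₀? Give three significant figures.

Eᵢ/kT = 0.19130, 0.74783, 1.0435, 1.1391, 1.9391.
Z = Σ gᵢe^(−Eᵢ/kT) = 4·e^(−0.19130) + 1·e^(−0.74783) + 2·e^(−1.0435) + 4·e^(−1.1391) + 6·e^(−1.9391) = 3.3035 + 0.47339 + 0.70444 + 1.2804 + 0.86300 = 6.6247.
P₀ = g₀ e^(−E₀/kT) / Z = 3.3035/6.6247 = 0.499.

0.499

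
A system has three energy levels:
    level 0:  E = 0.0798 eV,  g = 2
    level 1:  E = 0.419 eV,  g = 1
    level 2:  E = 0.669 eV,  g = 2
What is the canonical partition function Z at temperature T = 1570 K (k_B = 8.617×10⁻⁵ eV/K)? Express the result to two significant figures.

k_BT = 8.617×10⁻⁵ × 1570 K = 0.1353 eV.
Eᵢ/kT = 0.5898, 3.097, 4.945.
Z = Σ gᵢe^(−Eᵢ/kT) = 2·e^(−0.5898) + 1·e^(−3.097) + 2·e^(−4.945) = 1.109 + 0.04518 + 0.01424 = 1.168.

Z = 1.2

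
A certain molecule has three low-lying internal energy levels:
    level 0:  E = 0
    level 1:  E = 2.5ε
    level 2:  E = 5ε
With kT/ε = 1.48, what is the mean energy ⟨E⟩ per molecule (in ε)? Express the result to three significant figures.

0.519 ε

Eᵢ/kT = 0, 1.6892, 3.3784.
Z = Σ e^(−Eᵢ/kT) = e^(−0) + e^(−1.6892) + e^(−3.3784) = 1.0000 + 0.18467 + 0.034102 = 1.2188.
⟨E⟩ = Σ Eᵢ e^(−Eᵢ/kT) / Z = (0·1.0000 + 2.5·0.18467 + 5·0.034102) / 1.2188 = 0.519 ε.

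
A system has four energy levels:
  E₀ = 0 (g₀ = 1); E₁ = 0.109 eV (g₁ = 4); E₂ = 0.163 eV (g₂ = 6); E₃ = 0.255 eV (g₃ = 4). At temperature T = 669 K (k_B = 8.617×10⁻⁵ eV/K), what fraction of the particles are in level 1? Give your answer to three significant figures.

k_BT = 8.617×10⁻⁵ × 669 K = 0.057648 eV.
Eᵢ/kT = 0, 1.8908, 2.8275, 4.4234.
Z = Σ gᵢe^(−Eᵢ/kT) = 1·e^(−0) + 4·e^(−1.8908) + 6·e^(−2.8275) + 4·e^(−4.4234) = 1.0000 + 0.60380 + 0.35496 + 0.047974 = 2.0067.
P₁ = g₁ e^(−E₁/kT) / Z = 0.60380/2.0067 = 0.301.

0.301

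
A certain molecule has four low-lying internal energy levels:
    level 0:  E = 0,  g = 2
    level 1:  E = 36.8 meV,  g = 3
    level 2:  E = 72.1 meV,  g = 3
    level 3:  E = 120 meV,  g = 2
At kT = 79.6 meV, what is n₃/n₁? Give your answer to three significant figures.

n₃/n₁ = (g₃/g₁) exp[−(E₃−E₁)/kT] = (2/3) × exp(−(83.2 meV)/(79.6 meV)) = (2/3) × exp(-1.0452) = 0.234.

0.234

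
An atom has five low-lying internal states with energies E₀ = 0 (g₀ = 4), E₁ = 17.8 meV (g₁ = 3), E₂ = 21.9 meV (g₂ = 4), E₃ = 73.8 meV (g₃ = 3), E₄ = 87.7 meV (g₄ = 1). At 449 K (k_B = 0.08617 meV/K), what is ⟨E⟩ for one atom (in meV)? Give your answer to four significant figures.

k_BT = 0.08617 × 449 K = 38.6903 meV.
Eᵢ/kT = 0, 0.460064, 0.566033, 1.90745, 2.26672.
Z = Σ gᵢe^(−Eᵢ/kT) = 4·e^(−0) + 3·e^(−0.460064) + 4·e^(−0.566033) + 3·e^(−1.90745) + 1·e^(−2.26672) = 4.00000 + 1.89373 + 2.27109 + 0.445375 + 0.103652 = 8.71385.
⟨E⟩ = Σ Eᵢ gᵢe^(−Eᵢ/kT) / Z = (0·4.00000 + 17.8·1.89373 + 21.9·2.27109 + 73.8·0.445375 + 87.7·0.103652) / 8.71385 = 14.39 meV.

14.39 meV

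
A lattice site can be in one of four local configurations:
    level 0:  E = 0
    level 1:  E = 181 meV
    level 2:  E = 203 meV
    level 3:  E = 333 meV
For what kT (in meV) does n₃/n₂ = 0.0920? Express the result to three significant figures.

n₃/n₂ = exp[−(E₃−E₂)/kT] = 0.0920.
⇒ (E₃−E₂)/kT = ln(1/0.0920) = ln(10.870) = 2.3860.
kT = 130 meV / 2.3860 = 54.5 meV.

54.5 meV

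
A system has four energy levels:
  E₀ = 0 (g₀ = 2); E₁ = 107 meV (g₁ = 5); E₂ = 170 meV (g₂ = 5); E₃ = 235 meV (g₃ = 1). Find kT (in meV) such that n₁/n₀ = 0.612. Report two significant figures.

76 meV

n₁/n₀ = (g₁/g₀) exp[−(E₁−E₀)/kT] = 0.612.
⇒ (E₁−E₀)/kT = ln((5/2)/0.612) = ln(4.085) = 1.407.
kT = 107 meV / 1.407 = 76 meV.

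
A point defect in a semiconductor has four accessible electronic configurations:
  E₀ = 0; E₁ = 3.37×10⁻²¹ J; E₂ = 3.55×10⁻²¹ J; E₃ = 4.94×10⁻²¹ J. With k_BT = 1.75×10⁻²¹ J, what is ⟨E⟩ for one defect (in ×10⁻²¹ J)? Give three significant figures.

0.936 ×10⁻²¹ J

Eᵢ/kT = 0, 1.9257, 2.0286, 2.8229.
Z = Σ e^(−Eᵢ/kT) = e^(−0) + e^(−1.9257) + e^(−2.0286) + e^(−2.8229) = 1.0000 + 0.14577 + 0.13152 + 0.059433 = 1.3367.
⟨E⟩ = Σ Eᵢ e^(−Eᵢ/kT) / Z = (0·1.0000 + 3.37·0.14577 + 3.55·0.13152 + 4.94·0.059433) / 1.3367 = 0.936 ×10⁻²¹ J.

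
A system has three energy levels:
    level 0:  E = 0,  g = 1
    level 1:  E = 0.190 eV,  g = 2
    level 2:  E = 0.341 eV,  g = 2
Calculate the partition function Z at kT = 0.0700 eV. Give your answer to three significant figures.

Eᵢ/kT = 0, 2.7143, 4.8714.
Z = Σ gᵢe^(−Eᵢ/kT) = 1·e^(−0) + 2·e^(−2.7143) + 2·e^(−4.8714) = 1.0000 + 0.13250 + 0.015325 = 1.1478.

Z = 1.15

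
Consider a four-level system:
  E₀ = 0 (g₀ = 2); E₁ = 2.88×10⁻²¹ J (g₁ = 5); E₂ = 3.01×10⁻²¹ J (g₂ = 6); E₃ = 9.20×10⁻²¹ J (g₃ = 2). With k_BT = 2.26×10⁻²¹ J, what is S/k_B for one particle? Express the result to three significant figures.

Eᵢ/kT = 0, 1.2743, 1.3319, 4.0708.
Z = Σ gᵢe^(−Eᵢ/kT) = 2·e^(−0) + 5·e^(−1.2743) + 6·e^(−1.3319) + 2·e^(−4.0708) = 2.0000 + 1.3981 + 1.5839 + 0.034127 = 5.0161.
⟨E⟩ = Σ EᵢPᵢ = 1.8158 ×10⁻²¹ J.
S/k_B = ln Z + ⟨E⟩/kT = ln(5.0161) + 1.8158/2.26 = 1.6127 + 0.80345 = 2.42.

2.42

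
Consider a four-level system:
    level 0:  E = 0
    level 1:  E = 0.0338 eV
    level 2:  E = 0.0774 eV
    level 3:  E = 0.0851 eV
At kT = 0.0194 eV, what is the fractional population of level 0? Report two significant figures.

0.83

Eᵢ/kT = 0, 1.742, 3.990, 4.387.
Z = Σ e^(−Eᵢ/kT) = e^(−0) + e^(−1.742) + e^(−3.990) + e^(−4.387) = 1.000 + 0.1752 + 0.01850 + 0.01244 = 1.206.
P₀ = e^(−E₀/kT) / Z = 1.000/1.206 = 0.83.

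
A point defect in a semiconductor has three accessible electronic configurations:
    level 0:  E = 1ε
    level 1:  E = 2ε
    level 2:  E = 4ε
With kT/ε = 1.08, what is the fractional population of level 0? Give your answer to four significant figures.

Eᵢ/kT = 0.925926, 1.85185, 3.70370.
Z = Σ e^(−Eᵢ/kT) = e^(−0.925926) + e^(−1.85185) + e^(−3.70370) = 0.396164 + 0.156947 + 0.0246322 = 0.577743.
P₀ = e^(−E₀/kT) / Z = 0.396164/0.577743 = 0.6857.

0.6857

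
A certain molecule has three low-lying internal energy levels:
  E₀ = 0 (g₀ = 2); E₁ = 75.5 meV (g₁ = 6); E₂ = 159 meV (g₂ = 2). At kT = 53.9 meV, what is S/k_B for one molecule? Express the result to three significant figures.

Eᵢ/kT = 0, 1.4007, 2.9499.
Z = Σ gᵢe^(−Eᵢ/kT) = 2·e^(−0) + 6·e^(−1.4007) + 2·e^(−2.9499) = 2.0000 + 1.4785 + 0.10469 = 3.5832.
⟨E⟩ = Σ EᵢPᵢ = 35.798 meV.
S/k_B = ln Z + ⟨E⟩/kT = ln(3.5832) + 35.798/53.9 = 1.2763 + 0.66416 = 1.94.

1.94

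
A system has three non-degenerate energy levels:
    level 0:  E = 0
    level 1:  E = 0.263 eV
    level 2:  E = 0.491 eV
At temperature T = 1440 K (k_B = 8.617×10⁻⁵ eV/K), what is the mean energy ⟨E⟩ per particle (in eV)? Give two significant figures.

0.036 eV

k_BT = 8.617×10⁻⁵ × 1440 K = 0.1241 eV.
Eᵢ/kT = 0, 2.119, 3.956.
Z = Σ e^(−Eᵢ/kT) = e^(−0) + e^(−2.119) + e^(−3.956) = 1.000 + 0.1202 + 0.01914 = 1.139.
⟨E⟩ = Σ Eᵢ e^(−Eᵢ/kT) / Z = (0·1.000 + 0.263·0.1202 + 0.491·0.01914) / 1.139 = 0.036 eV.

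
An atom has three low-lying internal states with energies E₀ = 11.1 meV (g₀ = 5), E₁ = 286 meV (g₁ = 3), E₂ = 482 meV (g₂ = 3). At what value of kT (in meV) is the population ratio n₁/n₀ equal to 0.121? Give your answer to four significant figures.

n₁/n₀ = (g₁/g₀) exp[−(E₁−E₀)/kT] = 0.121.
⇒ (E₁−E₀)/kT = ln((3/5)/0.121) = ln(4.95868) = 1.60114.
kT = 274.9 meV / 1.60114 = 171.7 meV.

171.7 meV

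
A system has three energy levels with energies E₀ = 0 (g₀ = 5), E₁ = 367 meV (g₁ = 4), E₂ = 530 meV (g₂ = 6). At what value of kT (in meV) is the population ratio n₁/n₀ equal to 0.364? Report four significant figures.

466.1 meV

n₁/n₀ = (g₁/g₀) exp[−(E₁−E₀)/kT] = 0.364.
⇒ (E₁−E₀)/kT = ln((4/5)/0.364) = ln(2.19780) = 0.787457.
kT = 367 meV / 0.787457 = 466.1 meV.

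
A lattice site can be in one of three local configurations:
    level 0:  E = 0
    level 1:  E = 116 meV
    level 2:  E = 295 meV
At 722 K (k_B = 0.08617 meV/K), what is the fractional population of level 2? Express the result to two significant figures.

0.0075

k_BT = 0.08617 × 722 K = 62.21 meV.
Eᵢ/kT = 0, 1.865, 4.742.
Z = Σ e^(−Eᵢ/kT) = e^(−0) + e^(−1.865) + e^(−4.742) = 1.000 + 0.1549 + 0.008721 = 1.164.
P₂ = e^(−E₂/kT) / Z = 0.008721/1.164 = 0.0075.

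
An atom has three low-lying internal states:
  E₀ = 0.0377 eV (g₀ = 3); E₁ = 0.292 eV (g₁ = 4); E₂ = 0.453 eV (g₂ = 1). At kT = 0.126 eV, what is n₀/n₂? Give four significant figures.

81.02

n₀/n₂ = (g₀/g₂) exp[−(E₀−E₂)/kT] = (3/1) × exp(−(-0.4153 eV)/(0.126 eV)) = (3/1) × exp(3.29603) = 81.02.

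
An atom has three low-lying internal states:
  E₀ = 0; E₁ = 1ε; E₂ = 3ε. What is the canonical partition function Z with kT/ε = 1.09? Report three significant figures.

Eᵢ/kT = 0, 0.91743, 2.7523.
Z = Σ e^(−Eᵢ/kT) = e^(−0) + e^(−0.91743) + e^(−2.7523) = 1.0000 + 0.39954 + 0.063781 = 1.4633.

Z = 1.46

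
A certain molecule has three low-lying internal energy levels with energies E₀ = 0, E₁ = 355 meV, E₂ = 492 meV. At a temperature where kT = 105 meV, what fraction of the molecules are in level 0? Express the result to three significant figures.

0.959

Eᵢ/kT = 0, 3.3810, 4.6857.
Z = Σ e^(−Eᵢ/kT) = e^(−0) + e^(−3.3810) + e^(−4.6857) = 1.0000 + 0.034013 + 0.0092263 = 1.0432.
P₀ = e^(−E₀/kT) / Z = 1.0000/1.0432 = 0.959.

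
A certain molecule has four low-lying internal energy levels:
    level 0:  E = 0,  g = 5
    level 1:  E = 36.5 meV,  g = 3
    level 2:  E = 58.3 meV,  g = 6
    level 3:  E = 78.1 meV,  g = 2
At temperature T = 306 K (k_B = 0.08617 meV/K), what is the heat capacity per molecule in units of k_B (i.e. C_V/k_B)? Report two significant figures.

0.67

k_BT = 0.08617 × 306 K = 26.37 meV.
Eᵢ/kT = 0, 1.384, 2.211, 2.962.
Z = Σ gᵢe^(−Eᵢ/kT) = 5·e^(−0) + 3·e^(−1.384) + 6·e^(−2.211) + 2·e^(−2.962) = 5.000 + 0.7517 + 0.6575 + 0.1034 = 6.513.
⟨E⟩ = 11.34 meV, ⟨E²⟩ = 593.7 meV².
C_V/k_B = (⟨E²⟩ − ⟨E⟩²)/(kT)² = (593.7 − 128.6)/695.4 = 0.67.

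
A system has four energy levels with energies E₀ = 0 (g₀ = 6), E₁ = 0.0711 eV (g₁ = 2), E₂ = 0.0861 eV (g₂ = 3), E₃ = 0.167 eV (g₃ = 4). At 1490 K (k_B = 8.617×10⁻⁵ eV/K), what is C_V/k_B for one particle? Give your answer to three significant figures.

k_BT = 8.617×10⁻⁵ × 1490 K = 0.12839 eV.
Eᵢ/kT = 0, 0.55378, 0.67061, 1.3007.
Z = Σ gᵢe^(−Eᵢ/kT) = 6·e^(−0) + 2·e^(−0.55378) + 3·e^(−0.67061) + 4·e^(−1.3007) = 6.0000 + 1.1495 + 1.5342 + 1.0894 = 9.7731.
⟨E⟩ = 0.040494 eV, ⟨E²⟩ = 0.0048671 eV².
C_V/k_B = (⟨E²⟩ − ⟨E⟩²)/(kT)² = (0.0048671 − 0.0016398)/0.016484 = 0.196.

0.196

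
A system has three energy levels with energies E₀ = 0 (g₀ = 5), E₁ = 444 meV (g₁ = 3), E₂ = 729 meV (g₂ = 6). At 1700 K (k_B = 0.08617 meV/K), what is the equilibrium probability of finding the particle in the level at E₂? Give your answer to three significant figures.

0.00798

k_BT = 0.08617 × 1700 K = 146.49 meV.
Eᵢ/kT = 0, 3.0309, 4.9764.
Z = Σ gᵢe^(−Eᵢ/kT) = 5·e^(−0) + 3·e^(−3.0309) + 6·e^(−4.9764) = 5.0000 + 0.14482 + 0.041393 = 5.1862.
P₂ = g₂ e^(−E₂/kT) / Z = 0.041393/5.1862 = 0.00798.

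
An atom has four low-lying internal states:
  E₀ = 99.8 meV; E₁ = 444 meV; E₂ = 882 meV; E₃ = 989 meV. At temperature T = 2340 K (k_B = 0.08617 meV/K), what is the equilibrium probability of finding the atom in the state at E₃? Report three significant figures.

k_BT = 0.08617 × 2340 K = 201.64 meV.
Eᵢ/kT = 0.49494, 2.2019, 4.3741, 4.9048.
Z = Σ e^(−Eᵢ/kT) = e^(−0.49494) + e^(−2.2019) + e^(−4.3741) + e^(−4.9048) = 0.60961 + 0.11059 + 0.012599 + 0.0074109 = 0.74021.
P₃ = e^(−E₃/kT) / Z = 0.0074109/0.74021 = 0.0100.

0.0100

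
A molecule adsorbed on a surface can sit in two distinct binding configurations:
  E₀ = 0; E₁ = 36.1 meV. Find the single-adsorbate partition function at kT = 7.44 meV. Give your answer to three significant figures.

Eᵢ/kT = 0, 4.8522.
Z = Σ e^(−Eᵢ/kT) = e^(−0) + e^(−4.8522) = 1.0000 + 0.0078112 = 1.0078.

Z = 1.01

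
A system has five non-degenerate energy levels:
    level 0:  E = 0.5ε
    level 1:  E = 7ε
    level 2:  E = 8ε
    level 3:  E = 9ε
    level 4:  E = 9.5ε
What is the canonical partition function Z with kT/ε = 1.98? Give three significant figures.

Eᵢ/kT = 0.25253, 3.5354, 4.0404, 4.5455, 4.7980.
Z = Σ e^(−Eᵢ/kT) = e^(−0.25253) + e^(−3.5354) + e^(−4.0404) + e^(−4.5455) + e^(−4.7980) = 0.77683 + 0.029147 + 0.017590 + 0.010615 + 0.0082462 = 0.84243.

Z = 0.842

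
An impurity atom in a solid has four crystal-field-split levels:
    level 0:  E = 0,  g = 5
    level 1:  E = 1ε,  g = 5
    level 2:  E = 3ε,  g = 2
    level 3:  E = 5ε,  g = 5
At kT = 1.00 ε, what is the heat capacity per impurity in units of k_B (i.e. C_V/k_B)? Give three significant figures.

Eᵢ/kT = 0, 1.0000, 3.0000, 5.0000.
Z = Σ gᵢe^(−Eᵢ/kT) = 5·e^(−0) + 5·e^(−1.0000) + 2·e^(−3.0000) + 5·e^(−5.0000) = 5.0000 + 1.8394 + 0.099574 + 0.033690 = 6.9727.
⟨E⟩ = 0.33080 ε, ⟨E²⟩ = 0.51312 ε².
C_V/k_B = (⟨E²⟩ − ⟨E⟩²)/(kT)² = (0.51312 − 0.10943)/1.0000 = 0.404.

0.404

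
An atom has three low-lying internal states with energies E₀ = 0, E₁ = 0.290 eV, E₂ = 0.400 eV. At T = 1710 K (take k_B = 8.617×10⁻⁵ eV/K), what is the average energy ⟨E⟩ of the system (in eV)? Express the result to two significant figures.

0.056 eV

k_BT = 8.617×10⁻⁵ × 1710 K = 0.1474 eV.
Eᵢ/kT = 0, 1.967, 2.714.
Z = Σ e^(−Eᵢ/kT) = e^(−0) + e^(−1.967) + e^(−2.714) = 1.000 + 0.1399 + 0.06627 = 1.206.
⟨E⟩ = Σ Eᵢ e^(−Eᵢ/kT) / Z = (0·1.000 + 0.290·0.1399 + 0.400·0.06627) / 1.206 = 0.056 eV.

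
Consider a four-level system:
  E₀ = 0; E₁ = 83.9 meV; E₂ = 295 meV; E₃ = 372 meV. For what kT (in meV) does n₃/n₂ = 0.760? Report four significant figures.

n₃/n₂ = exp[−(E₃−E₂)/kT] = 0.760.
⇒ (E₃−E₂)/kT = ln(1/0.760) = ln(1.31579) = 0.274437.
kT = 77 meV / 0.274437 = 280.6 meV.

280.6 meV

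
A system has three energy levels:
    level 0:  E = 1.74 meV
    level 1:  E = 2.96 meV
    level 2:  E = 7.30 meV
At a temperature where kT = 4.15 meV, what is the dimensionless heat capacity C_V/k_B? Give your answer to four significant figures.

0.1857

Eᵢ/kT = 0.419277, 0.713253, 1.75904.
Z = Σ e^(−Eᵢ/kT) = e^(−0.419277) + e^(−0.713253) + e^(−1.75904) = 0.657522 + 0.490047 + 0.172210 = 1.31978.
⟨E⟩ = 2.91849 meV, ⟨E²⟩ = 11.7151 meV².
C_V/k_B = (⟨E²⟩ − ⟨E⟩²)/(kT)² = (11.7151 − 8.51758)/17.2225 = 0.1857.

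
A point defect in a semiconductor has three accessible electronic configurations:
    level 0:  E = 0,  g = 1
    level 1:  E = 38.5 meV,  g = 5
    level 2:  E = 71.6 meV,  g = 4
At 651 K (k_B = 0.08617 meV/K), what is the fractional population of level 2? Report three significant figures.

0.241

k_BT = 0.08617 × 651 K = 56.097 meV.
Eᵢ/kT = 0, 0.68631, 1.2764.
Z = Σ gᵢe^(−Eᵢ/kT) = 1·e^(−0) + 5·e^(−0.68631) + 4·e^(−1.2764) = 1.0000 + 2.5172 + 1.1162 = 4.6334.
P₂ = g₂ e^(−E₂/kT) / Z = 1.1162/4.6334 = 0.241.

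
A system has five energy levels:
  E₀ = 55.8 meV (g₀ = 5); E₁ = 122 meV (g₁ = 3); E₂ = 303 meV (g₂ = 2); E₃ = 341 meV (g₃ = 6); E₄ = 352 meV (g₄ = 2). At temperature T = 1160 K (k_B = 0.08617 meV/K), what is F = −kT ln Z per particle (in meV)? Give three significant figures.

k_BT = 0.08617 × 1160 K = 99.957 meV.
Eᵢ/kT = 0.55824, 1.2205, 3.0313, 3.4115, 3.5215.
Z = Σ gᵢe^(−Eᵢ/kT) = 5·e^(−0.55824) + 3·e^(−1.2205) + 2·e^(−3.0313) + 6·e^(−3.4115) + 2·e^(−3.5215) = 2.8611 + 0.88525 + 0.096506 + 0.19795 + 0.059110 = 4.0999.
F = −kT ln Z = −99.957 × ln(4.0999) = −99.957 × 1.4110 = -141 meV.

-141 meV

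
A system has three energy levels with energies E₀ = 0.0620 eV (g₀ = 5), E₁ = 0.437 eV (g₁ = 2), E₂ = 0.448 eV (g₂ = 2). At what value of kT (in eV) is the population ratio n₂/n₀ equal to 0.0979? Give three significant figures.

0.274 eV

n₂/n₀ = (g₂/g₀) exp[−(E₂−E₀)/kT] = 0.0979.
⇒ (E₂−E₀)/kT = ln((2/5)/0.0979) = ln(4.0858) = 1.4075.
kT = 0.3860 eV / 1.4075 = 0.274 eV.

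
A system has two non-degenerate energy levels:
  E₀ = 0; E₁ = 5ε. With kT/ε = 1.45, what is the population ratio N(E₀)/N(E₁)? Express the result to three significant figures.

n₀/n₁ = exp[−(E₀−E₁)/kT] = exp(−(-5ε)/(1.45ε)) = exp(3.4483) = 31.4.

31.4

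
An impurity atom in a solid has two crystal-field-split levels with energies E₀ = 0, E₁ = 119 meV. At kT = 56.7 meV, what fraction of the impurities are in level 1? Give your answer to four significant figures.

0.1092

Eᵢ/kT = 0, 2.09877.
Z = Σ e^(−Eᵢ/kT) = e^(−0) + e^(−2.09877) = 1.00000 + 0.122607 = 1.12261.
P₁ = e^(−E₁/kT) / Z = 0.122607/1.12261 = 0.1092.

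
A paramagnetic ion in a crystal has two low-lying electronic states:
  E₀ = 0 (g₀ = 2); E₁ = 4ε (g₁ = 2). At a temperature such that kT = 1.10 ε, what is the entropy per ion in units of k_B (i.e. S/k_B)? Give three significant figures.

Eᵢ/kT = 0, 3.6364.
Z = Σ gᵢe^(−Eᵢ/kT) = 2·e^(−0) + 2·e^(−3.6364) = 2.0000 + 0.052694 = 2.0527.
⟨E⟩ = Σ EᵢPᵢ = 0.10268 ε.
S/k_B = ln Z + ⟨E⟩/kT = ln(2.0527) + 0.10268/1.10 = 0.71916 + 0.093345 = 0.813.

0.813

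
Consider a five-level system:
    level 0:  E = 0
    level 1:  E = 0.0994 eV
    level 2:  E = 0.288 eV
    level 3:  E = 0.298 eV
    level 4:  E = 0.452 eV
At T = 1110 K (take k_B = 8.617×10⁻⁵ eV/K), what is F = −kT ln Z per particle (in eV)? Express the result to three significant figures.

k_BT = 8.617×10⁻⁵ × 1110 K = 0.095649 eV.
Eᵢ/kT = 0, 1.0392, 3.0110, 3.1156, 4.7256.
Z = Σ e^(−Eᵢ/kT) = e^(−0) + e^(−1.0392) + e^(−3.0110) + e^(−3.1156) + e^(−4.7256) = 1.0000 + 0.35374 + 0.049242 + 0.044352 + 0.0088654 = 1.4562.
F = −kT ln Z = −0.095649 × ln(1.4562) = −0.095649 × 0.37583 = -0.0359 eV.

-0.0359 eV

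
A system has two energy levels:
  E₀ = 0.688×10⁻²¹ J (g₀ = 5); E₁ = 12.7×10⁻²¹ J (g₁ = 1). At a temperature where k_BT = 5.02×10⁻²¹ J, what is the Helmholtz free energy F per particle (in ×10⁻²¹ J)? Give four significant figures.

-7.482 ×10⁻²¹ J

Eᵢ/kT = 0.137052, 2.52988.
Z = Σ gᵢe^(−Eᵢ/kT) = 5·e^(−0.137052) + 1·e^(−2.52988) = 4.35962 + 0.0796686 = 4.43929.
F = −kT ln Z = −5.02 × ln(4.43929) = −5.02 × 1.49049 = -7.482 ×10⁻²¹ J.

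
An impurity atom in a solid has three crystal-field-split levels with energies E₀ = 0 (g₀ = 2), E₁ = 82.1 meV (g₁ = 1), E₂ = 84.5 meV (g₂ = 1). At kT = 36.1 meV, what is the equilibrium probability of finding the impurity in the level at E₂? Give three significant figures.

0.0438

Eᵢ/kT = 0, 2.2742, 2.3407.
Z = Σ gᵢe^(−Eᵢ/kT) = 2·e^(−0) + 1·e^(−2.2742) + 1·e^(−2.3407) = 2.0000 + 0.10288 + 0.096260 = 2.1991.
P₂ = g₂ e^(−E₂/kT) / Z = 0.096260/2.1991 = 0.0438.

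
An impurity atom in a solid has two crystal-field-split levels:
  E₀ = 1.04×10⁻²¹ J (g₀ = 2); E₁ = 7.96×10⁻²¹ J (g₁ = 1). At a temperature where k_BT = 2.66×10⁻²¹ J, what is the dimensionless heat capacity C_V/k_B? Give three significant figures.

Eᵢ/kT = 0.39098, 2.9925.
Z = Σ gᵢe^(−Eᵢ/kT) = 2·e^(−0.39098) + 1·e^(−2.9925) = 1.3528 + 0.050162 = 1.4030.
⟨E⟩ = 1.2874, ⟨E²⟩ = 3.3083.
C_V/k_B = (⟨E²⟩ − ⟨E⟩²)/(kT)² = (3.3083 − 1.6574)/7.0756 = 0.233.

0.233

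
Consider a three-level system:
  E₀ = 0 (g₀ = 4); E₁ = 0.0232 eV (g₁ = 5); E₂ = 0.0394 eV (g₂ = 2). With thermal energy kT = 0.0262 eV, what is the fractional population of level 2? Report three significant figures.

0.0683

Eᵢ/kT = 0, 0.88550, 1.5038.
Z = Σ gᵢe^(−Eᵢ/kT) = 4·e^(−0) + 5·e^(−0.88550) + 2·e^(−1.5038) = 4.0000 + 2.0625 + 0.44457 = 6.5071.
P₂ = g₂ e^(−E₂/kT) / Z = 0.44457/6.5071 = 0.0683.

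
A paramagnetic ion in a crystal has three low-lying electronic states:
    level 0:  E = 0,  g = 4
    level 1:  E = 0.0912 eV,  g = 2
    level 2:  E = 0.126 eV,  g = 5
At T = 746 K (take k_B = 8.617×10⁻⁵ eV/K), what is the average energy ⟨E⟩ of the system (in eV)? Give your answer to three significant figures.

k_BT = 8.617×10⁻⁵ × 746 K = 0.064283 eV.
Eᵢ/kT = 0, 1.4187, 1.9601.
Z = Σ gᵢe^(−Eᵢ/kT) = 4·e^(−0) + 2·e^(−1.4187) + 5·e^(−1.9601) = 4.0000 + 0.48406 + 0.70422 = 5.1883.
⟨E⟩ = Σ Eᵢ gᵢe^(−Eᵢ/kT) / Z = (0·4.0000 + 0.0912·0.48406 + 0.126·0.70422) / 5.1883 = 0.0256 eV.

0.0256 eV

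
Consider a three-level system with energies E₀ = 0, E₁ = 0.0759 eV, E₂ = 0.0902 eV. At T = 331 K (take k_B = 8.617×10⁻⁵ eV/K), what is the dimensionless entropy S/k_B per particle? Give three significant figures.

k_BT = 8.617×10⁻⁵ × 331 K = 0.028522 eV.
Eᵢ/kT = 0, 2.6611, 3.1625.
Z = Σ e^(−Eᵢ/kT) = e^(−0) + e^(−2.6611) + e^(−3.1625) = 1.0000 + 0.069871 + 0.042320 = 1.1122.
⟨E⟩ = Σ EᵢPᵢ = 0.0082004 eV.
S/k_B = ln Z + ⟨E⟩/kT = ln(1.1122) + 0.0082004/0.028522 = 0.10634 + 0.28751 = 0.394.

0.394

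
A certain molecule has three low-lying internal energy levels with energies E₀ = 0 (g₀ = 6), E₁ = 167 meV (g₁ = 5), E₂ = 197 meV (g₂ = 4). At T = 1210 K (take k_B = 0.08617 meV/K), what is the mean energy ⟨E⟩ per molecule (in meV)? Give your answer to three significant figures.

37.8 meV

k_BT = 0.08617 × 1210 K = 104.27 meV.
Eᵢ/kT = 0, 1.6016, 1.8893.
Z = Σ gᵢe^(−Eᵢ/kT) = 6·e^(−0) + 5·e^(−1.6016) + 4·e^(−1.8893) = 6.0000 + 1.0079 + 0.60471 = 7.6126.
⟨E⟩ = Σ Eᵢ gᵢe^(−Eᵢ/kT) / Z = (0·6.0000 + 167·1.0079 + 197·0.60471) / 7.6126 = 37.8 meV.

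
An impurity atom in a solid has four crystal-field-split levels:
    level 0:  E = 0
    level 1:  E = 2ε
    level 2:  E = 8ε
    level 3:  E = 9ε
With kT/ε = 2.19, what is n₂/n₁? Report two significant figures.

n₂/n₁ = exp[−(E₂−E₁)/kT] = exp(−(6ε)/(2.19ε)) = exp(-2.740) = 0.065.

0.065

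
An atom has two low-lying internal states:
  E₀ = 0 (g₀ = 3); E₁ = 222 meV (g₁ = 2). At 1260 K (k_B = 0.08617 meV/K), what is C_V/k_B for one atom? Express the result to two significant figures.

0.31

k_BT = 0.08617 × 1260 K = 108.6 meV.
Eᵢ/kT = 0, 2.044.
Z = Σ gᵢe^(−Eᵢ/kT) = 3·e^(−0) + 2·e^(−2.044) = 3.000 + 0.2590 = 3.259.
⟨E⟩ = 17.64 meV, ⟨E²⟩ = 3917 meV².
C_V/k_B = (⟨E²⟩ − ⟨E⟩²)/(kT)² = (3917 − 311.2)/11790 = 0.31.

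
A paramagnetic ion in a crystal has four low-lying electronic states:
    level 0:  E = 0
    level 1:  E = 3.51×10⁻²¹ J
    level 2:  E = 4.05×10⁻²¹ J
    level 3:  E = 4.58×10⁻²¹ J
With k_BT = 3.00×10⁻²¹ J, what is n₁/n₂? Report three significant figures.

1.20

n₁/n₂ = exp[−(E₁−E₂)/kT] = exp(−(-0.54 ×10⁻²¹ J)/(3.00 ×10⁻²¹ J)) = exp(0.18000) = 1.20.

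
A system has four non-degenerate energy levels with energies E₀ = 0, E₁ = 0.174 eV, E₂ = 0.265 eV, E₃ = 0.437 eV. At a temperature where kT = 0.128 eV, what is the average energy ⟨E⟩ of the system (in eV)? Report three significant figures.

Eᵢ/kT = 0, 1.3594, 2.0703, 3.4141.
Z = Σ e^(−Eᵢ/kT) = e^(−0) + e^(−1.3594) + e^(−2.0703) + e^(−3.4141) = 1.0000 + 0.25681 + 0.12615 + 0.032906 = 1.4159.
⟨E⟩ = Σ Eᵢ e^(−Eᵢ/kT) / Z = (0·1.0000 + 0.174·0.25681 + 0.265·0.12615 + 0.437·0.032906) / 1.4159 = 0.0653 eV.

0.0653 eV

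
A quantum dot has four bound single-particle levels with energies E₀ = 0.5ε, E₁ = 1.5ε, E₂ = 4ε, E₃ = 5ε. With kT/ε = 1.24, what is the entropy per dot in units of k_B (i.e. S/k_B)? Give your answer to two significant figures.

0.83

Eᵢ/kT = 0.4032, 1.210, 3.226, 4.032.
Z = Σ e^(−Eᵢ/kT) = e^(−0.4032) + e^(−1.210) + e^(−3.226) + e^(−4.032) = 0.6682 + 0.2982 + 0.03972 + 0.01774 = 1.024.
⟨E⟩ = Σ EᵢPᵢ = 1.005 ε.
S/k_B = ln Z + ⟨E⟩/kT = ln(1.024) + 1.005/1.24 = 0.02372 + 0.8105 = 0.83.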